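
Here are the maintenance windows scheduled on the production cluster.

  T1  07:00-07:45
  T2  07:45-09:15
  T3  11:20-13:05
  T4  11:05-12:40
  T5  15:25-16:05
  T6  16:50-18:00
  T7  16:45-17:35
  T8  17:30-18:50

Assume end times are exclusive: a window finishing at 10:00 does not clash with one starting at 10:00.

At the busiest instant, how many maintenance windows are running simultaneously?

3

Sort all start/end points and keep a running count:
07:00 start T1 → 1
07:45 end T1 → 0
07:45 start T2 → 1
09:15 end T2 → 0
11:05 start T4 → 1
11:20 start T3 → 2
12:40 end T4 → 1
13:05 end T3 → 0
15:25 start T5 → 1
16:05 end T5 → 0
16:45 start T7 → 1
16:50 start T6 → 2
17:30 start T8 → 3
17:35 end T7 → 2
18:00 end T6 → 1
18:50 end T8 → 0
Peak is 3, at 17:30 (T6, T7, T8).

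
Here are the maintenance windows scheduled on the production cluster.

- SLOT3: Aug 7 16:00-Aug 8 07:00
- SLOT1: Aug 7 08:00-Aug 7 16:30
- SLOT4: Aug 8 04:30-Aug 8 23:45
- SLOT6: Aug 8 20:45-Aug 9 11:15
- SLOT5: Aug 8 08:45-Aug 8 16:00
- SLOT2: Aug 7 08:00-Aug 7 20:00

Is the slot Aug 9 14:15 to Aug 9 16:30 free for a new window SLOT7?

Yes — the slot is free

SLOT1: ends Aug 7 16:30 at or before SLOT7 starts Aug 9 14:15 → clear.
SLOT2: ends Aug 7 20:00 at or before SLOT7 starts Aug 9 14:15 → clear.
SLOT3: ends Aug 8 07:00 at or before SLOT7 starts Aug 9 14:15 → clear.
SLOT4: ends Aug 8 23:45 at or before SLOT7 starts Aug 9 14:15 → clear.
SLOT5: ends Aug 8 16:00 at or before SLOT7 starts Aug 9 14:15 → clear.
SLOT6: ends Aug 9 11:15 at or before SLOT7 starts Aug 9 14:15 → clear.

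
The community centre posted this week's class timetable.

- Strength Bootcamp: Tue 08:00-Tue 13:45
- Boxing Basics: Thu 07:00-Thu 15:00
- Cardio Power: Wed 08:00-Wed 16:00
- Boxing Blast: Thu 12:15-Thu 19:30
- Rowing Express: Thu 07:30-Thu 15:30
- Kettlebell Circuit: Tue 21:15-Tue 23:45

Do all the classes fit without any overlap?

No

Sorted by start: Strength Bootcamp, Kettlebell Circuit, Cardio Power, Boxing Basics, Rowing Express, Boxing Blast.
Kettlebell Circuit starts after Strength Bootcamp ends, so nothing later overlaps Strength Bootcamp either.
Cardio Power starts after Kettlebell Circuit ends, so nothing later overlaps Kettlebell Circuit either.
Boxing Basics starts after Cardio Power ends, so nothing later overlaps Cardio Power either.
Rowing Express starts before Boxing Basics ends → Boxing Basics and Rowing Express overlap.
That's a conflict, so the schedule is not conflict-free.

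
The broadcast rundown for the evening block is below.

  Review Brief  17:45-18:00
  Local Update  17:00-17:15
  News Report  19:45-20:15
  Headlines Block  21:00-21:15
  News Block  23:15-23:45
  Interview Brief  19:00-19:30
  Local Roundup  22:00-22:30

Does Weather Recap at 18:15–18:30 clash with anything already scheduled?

Local Update: ends 17:15 at or before Weather Recap starts 18:15 → clear.
Review Brief: ends 18:00 at or before Weather Recap starts 18:15 → clear.
Interview Brief: starts 19:00 at or after Weather Recap ends 18:30 → clear.
News Report: starts 19:45 at or after Weather Recap ends 18:30 → clear.
Headlines Block: starts 21:00 at or after Weather Recap ends 18:30 → clear.
Local Roundup: starts 22:00 at or after Weather Recap ends 18:30 → clear.
News Block: starts 23:15 at or after Weather Recap ends 18:30 → clear.

No — it doesn't clash with anything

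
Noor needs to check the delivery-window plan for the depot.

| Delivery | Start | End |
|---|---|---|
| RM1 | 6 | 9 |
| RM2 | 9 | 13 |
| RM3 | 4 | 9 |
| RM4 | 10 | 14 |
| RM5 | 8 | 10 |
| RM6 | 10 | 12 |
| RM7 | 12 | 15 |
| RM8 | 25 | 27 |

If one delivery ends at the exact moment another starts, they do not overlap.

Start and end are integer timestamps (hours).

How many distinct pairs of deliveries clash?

9

Sorted by start: RM3, RM1, RM5, RM2, RM4, RM6, RM7, RM8.
RM1 starts before RM3 ends → RM3 and RM1 overlap.
RM5 starts before RM3 ends → RM3 and RM5 overlap.
RM2 starts exactly when RM3 ends (back-to-back, no overlap), so RM3 has no further overlaps.
RM5 starts before RM1 ends → RM1 and RM5 overlap.
RM2 starts exactly when RM1 ends (back-to-back, no overlap), so RM1 has no further overlaps.
RM2 starts before RM5 ends → RM5 and RM2 overlap.
RM4 starts exactly when RM5 ends (back-to-back, no overlap), so RM5 has no further overlaps.
RM4 starts before RM2 ends → RM2 and RM4 overlap.
RM6 starts before RM2 ends → RM2 and RM6 overlap.
RM7 starts before RM2 ends → RM2 and RM7 overlap.
RM8 starts after RM2 ends.
RM6 starts before RM4 ends → RM4 and RM6 overlap.
RM7 starts before RM4 ends → RM4 and RM7 overlap.
RM8 starts after RM4 ends.
RM7 starts exactly when RM6 ends (back-to-back, no overlap), so RM6 has no further overlaps.
RM8 starts after RM7 ends.
Overlapping pairs: RM1 & RM3, RM1 & RM5, RM2 & RM4, RM2 & RM5, RM2 & RM6, RM2 & RM7, RM3 & RM5, RM4 & RM6, RM4 & RM7 — 9 in total.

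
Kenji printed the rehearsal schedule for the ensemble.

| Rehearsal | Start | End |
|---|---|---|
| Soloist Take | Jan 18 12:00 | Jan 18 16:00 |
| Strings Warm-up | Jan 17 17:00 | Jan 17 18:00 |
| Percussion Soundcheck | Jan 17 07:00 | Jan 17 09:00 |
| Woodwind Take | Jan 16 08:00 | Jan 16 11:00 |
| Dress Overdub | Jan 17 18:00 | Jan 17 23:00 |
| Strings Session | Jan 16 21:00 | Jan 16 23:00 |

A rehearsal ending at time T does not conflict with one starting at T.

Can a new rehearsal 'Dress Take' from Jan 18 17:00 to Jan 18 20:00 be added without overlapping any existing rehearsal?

Woodwind Take: ends Jan 16 11:00 at or before Dress Take starts Jan 18 17:00 → clear.
Strings Session: ends Jan 16 23:00 at or before Dress Take starts Jan 18 17:00 → clear.
Percussion Soundcheck: ends Jan 17 09:00 at or before Dress Take starts Jan 18 17:00 → clear.
Strings Warm-up: ends Jan 17 18:00 at or before Dress Take starts Jan 18 17:00 → clear.
Dress Overdub: ends Jan 17 23:00 at or before Dress Take starts Jan 18 17:00 → clear.
Soloist Take: ends Jan 18 16:00 at or before Dress Take starts Jan 18 17:00 → clear.

Yes — the slot is free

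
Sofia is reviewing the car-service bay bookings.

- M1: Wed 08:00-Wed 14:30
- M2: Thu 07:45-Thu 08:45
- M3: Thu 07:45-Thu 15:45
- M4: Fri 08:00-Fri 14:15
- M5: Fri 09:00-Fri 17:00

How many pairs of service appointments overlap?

Sorted by start: M1, M2, M3, M4, M5.
M2 starts after M1 ends — done with M1.
M3 starts before M2 ends → M2 and M3 overlap.
M4 starts after M2 ends — done with M2.
M4 starts after M3 ends — done with M3.
M5 starts before M4 ends → M4 and M5 overlap.
Overlapping pairs: M2 & M3, M4 & M5 — 2 in total.

2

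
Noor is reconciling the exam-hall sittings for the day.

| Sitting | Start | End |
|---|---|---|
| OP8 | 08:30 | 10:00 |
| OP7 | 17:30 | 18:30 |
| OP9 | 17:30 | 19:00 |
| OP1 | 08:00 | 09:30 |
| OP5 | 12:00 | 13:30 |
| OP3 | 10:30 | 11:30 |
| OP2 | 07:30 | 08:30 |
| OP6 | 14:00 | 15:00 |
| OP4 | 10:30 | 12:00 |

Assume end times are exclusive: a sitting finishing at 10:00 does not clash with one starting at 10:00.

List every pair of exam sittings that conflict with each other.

OP1 & OP2, OP1 & OP8, OP3 & OP4, OP7 & OP9

Sorted by start: OP2, OP1, OP8, OP3, OP4, OP5, OP6, OP7, OP9.
OP1 starts before OP2 ends → OP2 and OP1 overlap.
OP8 starts exactly when OP2 ends (back-to-back, no overlap), so OP2 has no further overlaps.
OP8 starts before OP1 ends → OP1 and OP8 overlap.
OP3 starts after OP1 ends, so OP1 has no further overlaps.
OP3 starts after OP8 ends, so OP8 has no further overlaps.
OP4 starts before OP3 ends → OP3 and OP4 overlap.
OP5 starts after OP3 ends, so OP3 has no further overlaps.
OP5 starts exactly when OP4 ends (back-to-back, no overlap), so OP4 has no further overlaps.
OP6 starts after OP5 ends, so OP5 has no further overlaps.
OP7 starts after OP6 ends, so OP6 has no further overlaps.
OP9 starts before OP7 ends → OP7 and OP9 overlap.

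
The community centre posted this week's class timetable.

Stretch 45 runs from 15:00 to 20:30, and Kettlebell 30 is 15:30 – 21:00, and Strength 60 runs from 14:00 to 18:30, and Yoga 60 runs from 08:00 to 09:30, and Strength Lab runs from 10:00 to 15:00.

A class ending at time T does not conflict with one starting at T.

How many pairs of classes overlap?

4

Check each pair: they overlap iff neither finishes before the other starts.
Sorted by start: Yoga 60, Strength Lab, Strength 60, Stretch 45, Kettlebell 30.
Strength Lab starts after Yoga 60 ends; Yoga 60 is clear from here.
Strength 60 starts before Strength Lab ends → Strength Lab and Strength 60 overlap.
Stretch 45 starts exactly when Strength Lab ends (back-to-back, no overlap); Strength Lab is clear from here.
Stretch 45 starts before Strength 60 ends → Strength 60 and Stretch 45 overlap.
Kettlebell 30 starts before Strength 60 ends → Strength 60 and Kettlebell 30 overlap.
Kettlebell 30 starts before Stretch 45 ends → Stretch 45 and Kettlebell 30 overlap.
Overlapping pairs: Kettlebell 30 & Strength 60, Kettlebell 30 & Stretch 45, Strength 60 & Strength Lab, Strength 60 & Stretch 45 — 4 in total.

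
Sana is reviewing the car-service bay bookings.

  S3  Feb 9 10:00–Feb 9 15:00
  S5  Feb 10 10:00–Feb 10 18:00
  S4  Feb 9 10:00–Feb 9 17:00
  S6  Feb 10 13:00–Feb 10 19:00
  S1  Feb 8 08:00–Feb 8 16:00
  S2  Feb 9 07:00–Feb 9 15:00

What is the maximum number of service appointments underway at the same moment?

3

Sort all start/end points and keep a running count:
Feb 8 08:00 start S1 → 1
Feb 8 16:00 end S1 → 0
Feb 9 07:00 start S2 → 1
Feb 9 10:00 start S3 → 2
Feb 9 10:00 start S4 → 3
Feb 9 15:00 end S2 → 2
Feb 9 15:00 end S3 → 1
Feb 9 17:00 end S4 → 0
Feb 10 10:00 start S5 → 1
Feb 10 13:00 start S6 → 2
Feb 10 18:00 end S5 → 1
Feb 10 19:00 end S6 → 0
Peak is 3, at Feb 9 10:00 (S2, S3, S4).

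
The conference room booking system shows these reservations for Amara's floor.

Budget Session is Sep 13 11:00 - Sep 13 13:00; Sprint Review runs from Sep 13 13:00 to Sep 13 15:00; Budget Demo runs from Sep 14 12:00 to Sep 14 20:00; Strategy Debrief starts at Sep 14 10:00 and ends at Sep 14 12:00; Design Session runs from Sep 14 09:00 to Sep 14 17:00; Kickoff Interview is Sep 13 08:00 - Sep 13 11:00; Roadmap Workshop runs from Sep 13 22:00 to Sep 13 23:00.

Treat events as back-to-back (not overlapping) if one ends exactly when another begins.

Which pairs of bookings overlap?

Budget Demo & Design Session, Design Session & Strategy Debrief

Sorted by start: Kickoff Interview, Budget Session, Sprint Review, Roadmap Workshop, Design Session, Strategy Debrief, Budget Demo.
Budget Session starts exactly when Kickoff Interview ends (back-to-back, no overlap), so Kickoff Interview has no further overlaps.
Sprint Review starts exactly when Budget Session ends (back-to-back, no overlap), so Budget Session has no further overlaps.
Roadmap Workshop starts after Sprint Review ends, so Sprint Review has no further overlaps.
Design Session starts after Roadmap Workshop ends, so Roadmap Workshop has no further overlaps.
Strategy Debrief starts before Design Session ends → Design Session and Strategy Debrief overlap.
Budget Demo starts before Design Session ends → Design Session and Budget Demo overlap.
Budget Demo starts exactly when Strategy Debrief ends (back-to-back, no overlap).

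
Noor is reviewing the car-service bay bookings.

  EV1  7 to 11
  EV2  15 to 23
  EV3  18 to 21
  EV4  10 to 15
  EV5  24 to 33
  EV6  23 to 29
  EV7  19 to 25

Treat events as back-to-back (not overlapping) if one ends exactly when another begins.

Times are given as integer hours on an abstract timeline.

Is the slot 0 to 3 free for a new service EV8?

EV1: starts 7 at or after EV8 ends 3 → clear.
EV4: starts 10 at or after EV8 ends 3 → clear.
EV2: starts 15 at or after EV8 ends 3 → clear.
EV3: starts 18 at or after EV8 ends 3 → clear.
EV7: starts 19 at or after EV8 ends 3 → clear.
EV6: starts 23 at or after EV8 ends 3 → clear.
EV5: starts 24 at or after EV8 ends 3 → clear.

Yes — the slot is free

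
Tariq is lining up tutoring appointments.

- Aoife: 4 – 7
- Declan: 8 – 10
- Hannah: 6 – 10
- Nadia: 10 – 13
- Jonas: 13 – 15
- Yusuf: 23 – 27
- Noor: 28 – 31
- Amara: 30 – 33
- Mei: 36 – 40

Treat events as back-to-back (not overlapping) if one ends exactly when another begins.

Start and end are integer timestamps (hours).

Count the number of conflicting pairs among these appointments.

3

Check each pair: they overlap iff neither finishes before the other starts.
Sorted by start: Aoife, Hannah, Declan, Nadia, Jonas, Yusuf, Noor, Amara, Mei.
Hannah starts before Aoife ends → Aoife and Hannah overlap.
Declan starts after Aoife ends, so Aoife has no further overlaps.
Declan starts before Hannah ends → Hannah and Declan overlap.
Nadia starts exactly when Hannah ends (back-to-back, no overlap), so Hannah has no further overlaps.
Nadia starts exactly when Declan ends (back-to-back, no overlap), so Declan has no further overlaps.
Jonas starts exactly when Nadia ends (back-to-back, no overlap), so Nadia has no further overlaps.
Yusuf starts after Jonas ends, so Jonas has no further overlaps.
Noor starts after Yusuf ends, so Yusuf has no further overlaps.
Amara starts before Noor ends → Noor and Amara overlap.
Mei starts after Noor ends.
Mei starts after Amara ends.
Overlapping pairs: Amara & Noor, Aoife & Hannah, Declan & Hannah — 3 in total.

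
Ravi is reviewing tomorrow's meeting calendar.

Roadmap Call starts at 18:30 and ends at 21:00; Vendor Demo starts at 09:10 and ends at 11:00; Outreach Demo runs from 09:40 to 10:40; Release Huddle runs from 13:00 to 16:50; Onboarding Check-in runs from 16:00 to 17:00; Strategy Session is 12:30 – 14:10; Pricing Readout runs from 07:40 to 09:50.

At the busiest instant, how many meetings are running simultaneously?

3

Sweep the timeline, counting +1 at each start and −1 at each end (ends before starts at a tie):
07:40 start Pricing Readout → 1
09:10 start Vendor Demo → 2
09:40 start Outreach Demo → 3
09:50 end Pricing Readout → 2
10:40 end Outreach Demo → 1
11:00 end Vendor Demo → 0
12:30 start Strategy Session → 1
13:00 start Release Huddle → 2
14:10 end Strategy Session → 1
16:00 start Onboarding Check-in → 2
16:50 end Release Huddle → 1
17:00 end Onboarding Check-in → 0
18:30 start Roadmap Call → 1
21:00 end Roadmap Call → 0
Peak is 3, at 09:40 (Outreach Demo, Pricing Readout, Vendor Demo).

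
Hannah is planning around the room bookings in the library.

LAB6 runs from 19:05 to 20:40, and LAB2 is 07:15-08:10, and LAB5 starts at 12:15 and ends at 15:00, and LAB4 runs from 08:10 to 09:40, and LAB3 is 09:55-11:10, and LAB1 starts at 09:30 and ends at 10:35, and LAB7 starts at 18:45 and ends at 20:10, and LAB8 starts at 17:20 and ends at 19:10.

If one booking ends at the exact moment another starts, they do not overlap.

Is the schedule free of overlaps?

Sorted by start: LAB2, LAB4, LAB1, LAB3, LAB5, LAB8, LAB7, LAB6.
LAB4 starts exactly when LAB2 ends (back-to-back, no overlap), so LAB2 has no further overlaps.
LAB1 starts before LAB4 ends → LAB4 and LAB1 overlap.
That's a conflict, so the schedule is not conflict-free.

No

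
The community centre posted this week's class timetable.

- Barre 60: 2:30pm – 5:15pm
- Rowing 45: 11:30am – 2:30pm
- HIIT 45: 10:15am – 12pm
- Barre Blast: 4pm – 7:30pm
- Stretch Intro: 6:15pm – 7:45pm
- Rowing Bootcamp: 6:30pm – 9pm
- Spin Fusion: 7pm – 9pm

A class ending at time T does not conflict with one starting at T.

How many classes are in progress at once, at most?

4

Sweep the timeline, counting +1 at each start and −1 at each end (ends before starts at a tie):
10:15am start HIIT 45 → 1
11:30am start Rowing 45 → 2
12pm end HIIT 45 → 1
2:30pm end Rowing 45 → 0
2:30pm start Barre 60 → 1
4pm start Barre Blast → 2
5:15pm end Barre 60 → 1
6:15pm start Stretch Intro → 2
6:30pm start Rowing Bootcamp → 3
7pm start Spin Fusion → 4
7:30pm end Barre Blast → 3
7:45pm end Stretch Intro → 2
9pm end Rowing Bootcamp → 1
9pm end Spin Fusion → 0
Peak is 4, at 7pm (Barre Blast, Rowing Bootcamp, Spin Fusion, Stretch Intro).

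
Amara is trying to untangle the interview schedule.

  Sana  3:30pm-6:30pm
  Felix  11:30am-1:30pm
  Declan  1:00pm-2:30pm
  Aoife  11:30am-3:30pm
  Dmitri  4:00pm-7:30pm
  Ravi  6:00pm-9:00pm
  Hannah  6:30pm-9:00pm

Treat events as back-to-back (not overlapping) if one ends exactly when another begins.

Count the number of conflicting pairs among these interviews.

Two intervals overlap when each starts before the other ends.
Sorted by start: Felix, Aoife, Declan, Sana, Dmitri, Ravi, Hannah.
Aoife starts before Felix ends → Felix and Aoife overlap.
Declan starts before Felix ends → Felix and Declan overlap.
Sana starts after Felix ends — done with Felix.
Declan starts before Aoife ends → Aoife and Declan overlap.
Sana starts exactly when Aoife ends (back-to-back, no overlap) — done with Aoife.
Sana starts after Declan ends — done with Declan.
Dmitri starts before Sana ends → Sana and Dmitri overlap.
Ravi starts before Sana ends → Sana and Ravi overlap.
Hannah starts exactly when Sana ends (back-to-back, no overlap).
Ravi starts before Dmitri ends → Dmitri and Ravi overlap.
Hannah starts before Dmitri ends → Dmitri and Hannah overlap.
Hannah starts before Ravi ends → Ravi and Hannah overlap.
Overlapping pairs: Aoife & Declan, Aoife & Felix, Declan & Felix, Dmitri & Hannah, Dmitri & Ravi, Dmitri & Sana, Hannah & Ravi, Ravi & Sana — 8 in total.

8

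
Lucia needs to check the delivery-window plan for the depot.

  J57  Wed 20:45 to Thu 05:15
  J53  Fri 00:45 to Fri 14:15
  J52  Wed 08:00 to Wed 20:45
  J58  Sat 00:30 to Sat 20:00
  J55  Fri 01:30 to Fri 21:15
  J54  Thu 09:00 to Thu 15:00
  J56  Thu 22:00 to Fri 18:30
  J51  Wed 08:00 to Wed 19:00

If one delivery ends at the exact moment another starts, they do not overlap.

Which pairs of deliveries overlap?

J51 & J52, J53 & J55, J53 & J56, J55 & J56

Sorted by start: J51, J52, J57, J54, J56, J53, J55, J58.
J52 starts before J51 ends → J51 and J52 overlap.
J57 starts after J51 ends; J51 is clear from here.
J57 starts exactly when J52 ends (back-to-back, no overlap); J52 is clear from here.
J54 starts after J57 ends; J57 is clear from here.
J56 starts after J54 ends; J54 is clear from here.
J53 starts before J56 ends → J56 and J53 overlap.
J55 starts before J56 ends → J56 and J55 overlap.
J58 starts after J56 ends.
J55 starts before J53 ends → J53 and J55 overlap.
J58 starts after J53 ends.
J58 starts after J55 ends.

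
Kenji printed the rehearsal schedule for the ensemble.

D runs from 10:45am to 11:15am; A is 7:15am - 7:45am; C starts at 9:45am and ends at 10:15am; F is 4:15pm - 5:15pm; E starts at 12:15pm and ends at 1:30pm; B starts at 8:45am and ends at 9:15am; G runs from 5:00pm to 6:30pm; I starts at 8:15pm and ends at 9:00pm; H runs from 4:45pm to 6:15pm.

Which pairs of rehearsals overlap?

F & G, F & H, G & H

Sorted by start: A, B, C, D, E, F, H, G, I.
B starts after A ends — done with A.
C starts after B ends — done with B.
D starts after C ends — done with C.
E starts after D ends — done with D.
F starts after E ends — done with E.
H starts before F ends → F and H overlap.
G starts before F ends → F and G overlap.
I starts after F ends.
G starts before H ends → H and G overlap.
I starts after H ends.
I starts after G ends.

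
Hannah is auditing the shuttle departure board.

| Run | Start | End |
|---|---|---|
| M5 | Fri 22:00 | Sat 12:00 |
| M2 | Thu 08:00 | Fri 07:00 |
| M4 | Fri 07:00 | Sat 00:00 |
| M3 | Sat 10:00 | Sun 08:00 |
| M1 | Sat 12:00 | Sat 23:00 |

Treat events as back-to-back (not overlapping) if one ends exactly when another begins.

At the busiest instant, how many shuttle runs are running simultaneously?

2

Sort all start/end points and keep a running count:
Thu 08:00 start M2 → 1
Fri 07:00 end M2 → 0
Fri 07:00 start M4 → 1
Fri 22:00 start M5 → 2
Sat 00:00 end M4 → 1
Sat 10:00 start M3 → 2
Sat 12:00 end M5 → 1
Sat 12:00 start M1 → 2
Sat 23:00 end M1 → 1
Sun 08:00 end M3 → 0
Peak is 2, at Fri 22:00 (M4, M5).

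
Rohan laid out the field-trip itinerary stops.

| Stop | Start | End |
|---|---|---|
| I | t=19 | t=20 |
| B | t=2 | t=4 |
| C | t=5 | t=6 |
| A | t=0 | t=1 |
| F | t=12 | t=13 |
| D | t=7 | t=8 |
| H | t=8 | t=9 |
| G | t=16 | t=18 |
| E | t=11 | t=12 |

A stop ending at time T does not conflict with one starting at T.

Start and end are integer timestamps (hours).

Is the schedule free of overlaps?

Check each pair: they overlap iff neither finishes before the other starts.
Sorted by start: A, B, C, D, H, E, F, G, I.
B starts after A ends — done with A.
C starts after B ends — done with B.
D starts after C ends — done with C.
H starts exactly when D ends (back-to-back, no overlap) — done with D.
E starts after H ends — done with H.
F starts exactly when E ends (back-to-back, no overlap) — done with E.
G starts after F ends — done with F.
I starts after G ends.
Every pair is clear; the schedule has no overlaps.

Yes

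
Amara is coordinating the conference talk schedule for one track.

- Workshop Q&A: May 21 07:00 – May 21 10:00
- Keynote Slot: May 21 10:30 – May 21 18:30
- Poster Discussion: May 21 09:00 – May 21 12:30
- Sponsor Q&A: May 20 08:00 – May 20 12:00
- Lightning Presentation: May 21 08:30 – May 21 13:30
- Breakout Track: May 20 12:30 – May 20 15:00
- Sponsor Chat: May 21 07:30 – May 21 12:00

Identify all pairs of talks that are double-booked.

Keynote Slot & Lightning Presentation, Keynote Slot & Poster Discussion, Keynote Slot & Sponsor Chat, Lightning Presentation & Poster Discussion, Lightning Presentation & Sponsor Chat, Lightning Presentation & Workshop Q&A, Poster Discussion & Sponsor Chat, Poster Discussion & Workshop Q&A, Sponsor Chat & Workshop Q&A

Sorted by start: Sponsor Q&A, Breakout Track, Workshop Q&A, Sponsor Chat, Lightning Presentation, Poster Discussion, Keynote Slot.
Breakout Track starts after Sponsor Q&A ends; Sponsor Q&A is clear from here.
Workshop Q&A starts after Breakout Track ends; Breakout Track is clear from here.
Sponsor Chat starts before Workshop Q&A ends → Workshop Q&A and Sponsor Chat overlap.
Lightning Presentation starts before Workshop Q&A ends → Workshop Q&A and Lightning Presentation overlap.
Poster Discussion starts before Workshop Q&A ends → Workshop Q&A and Poster Discussion overlap.
Keynote Slot starts after Workshop Q&A ends.
Lightning Presentation starts before Sponsor Chat ends → Sponsor Chat and Lightning Presentation overlap.
Poster Discussion starts before Sponsor Chat ends → Sponsor Chat and Poster Discussion overlap.
Keynote Slot starts before Sponsor Chat ends → Sponsor Chat and Keynote Slot overlap.
Poster Discussion starts before Lightning Presentation ends → Lightning Presentation and Poster Discussion overlap.
Keynote Slot starts before Lightning Presentation ends → Lightning Presentation and Keynote Slot overlap.
Keynote Slot starts before Poster Discussion ends → Poster Discussion and Keynote Slot overlap.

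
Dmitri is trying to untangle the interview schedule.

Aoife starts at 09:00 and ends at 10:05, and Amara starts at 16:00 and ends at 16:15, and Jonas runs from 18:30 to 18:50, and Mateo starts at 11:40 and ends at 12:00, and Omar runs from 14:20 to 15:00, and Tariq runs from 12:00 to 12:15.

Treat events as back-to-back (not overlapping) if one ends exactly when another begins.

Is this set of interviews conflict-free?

Yes

Check each pair: they overlap iff neither finishes before the other starts.
Sorted by start: Aoife, Mateo, Tariq, Omar, Amara, Jonas.
Mateo starts after Aoife ends, so Aoife has no further overlaps.
Tariq starts exactly when Mateo ends (back-to-back, no overlap), so Mateo has no further overlaps.
Omar starts after Tariq ends, so Tariq has no further overlaps.
Amara starts after Omar ends, so Omar has no further overlaps.
Jonas starts after Amara ends.
Every pair is clear; the schedule has no overlaps.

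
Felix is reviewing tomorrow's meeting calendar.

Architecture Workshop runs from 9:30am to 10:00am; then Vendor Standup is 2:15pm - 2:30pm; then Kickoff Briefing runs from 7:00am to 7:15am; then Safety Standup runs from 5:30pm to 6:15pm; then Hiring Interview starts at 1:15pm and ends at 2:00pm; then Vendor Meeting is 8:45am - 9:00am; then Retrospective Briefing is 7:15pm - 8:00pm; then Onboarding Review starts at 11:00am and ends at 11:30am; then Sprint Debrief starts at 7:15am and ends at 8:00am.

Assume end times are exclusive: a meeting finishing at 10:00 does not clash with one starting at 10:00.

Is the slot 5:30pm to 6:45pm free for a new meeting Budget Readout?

Kickoff Briefing: ends 7:15am at or before Budget Readout starts 5:30pm → clear.
Sprint Debrief: ends 8:00am at or before Budget Readout starts 5:30pm → clear.
Vendor Meeting: ends 9:00am at or before Budget Readout starts 5:30pm → clear.
Architecture Workshop: ends 10:00am at or before Budget Readout starts 5:30pm → clear.
Onboarding Review: ends 11:30am at or before Budget Readout starts 5:30pm → clear.
Hiring Interview: ends 2:00pm at or before Budget Readout starts 5:30pm → clear.
Vendor Standup: ends 2:30pm at or before Budget Readout starts 5:30pm → clear.
Safety Standup: starts 5:30pm before Budget Readout ends 6:45pm, and ends 6:15pm after Budget Readout starts 5:30pm → overlap.
Retrospective Briefing: starts 7:15pm at or after Budget Readout ends 6:45pm → clear.
Budget Readout overlaps Safety Standup.

No — it overlaps Safety Standup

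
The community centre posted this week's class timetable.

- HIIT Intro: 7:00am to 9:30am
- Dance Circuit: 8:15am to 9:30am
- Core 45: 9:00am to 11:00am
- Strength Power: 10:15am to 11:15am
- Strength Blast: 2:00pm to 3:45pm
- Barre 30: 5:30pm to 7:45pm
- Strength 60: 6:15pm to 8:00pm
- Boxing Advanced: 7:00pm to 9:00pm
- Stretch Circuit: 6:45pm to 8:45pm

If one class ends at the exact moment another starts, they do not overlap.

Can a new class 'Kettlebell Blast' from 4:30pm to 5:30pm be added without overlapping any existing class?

HIIT Intro: ends 9:30am at or before Kettlebell Blast starts 4:30pm → clear.
Dance Circuit: ends 9:30am at or before Kettlebell Blast starts 4:30pm → clear.
Core 45: ends 11:00am at or before Kettlebell Blast starts 4:30pm → clear.
Strength Power: ends 11:15am at or before Kettlebell Blast starts 4:30pm → clear.
Strength Blast: ends 3:45pm at or before Kettlebell Blast starts 4:30pm → clear.
Barre 30: starts 5:30pm at or after Kettlebell Blast ends 5:30pm → clear.
Strength 60: starts 6:15pm at or after Kettlebell Blast ends 5:30pm → clear.
Stretch Circuit: starts 6:45pm at or after Kettlebell Blast ends 5:30pm → clear.
Boxing Advanced: starts 7:00pm at or after Kettlebell Blast ends 5:30pm → clear.

Yes — the slot is free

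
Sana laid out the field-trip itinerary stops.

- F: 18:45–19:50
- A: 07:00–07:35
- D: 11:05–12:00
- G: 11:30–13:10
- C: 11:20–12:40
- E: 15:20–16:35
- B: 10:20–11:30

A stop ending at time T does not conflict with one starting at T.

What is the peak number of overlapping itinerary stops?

Walk through starts and ends in time order (an end at T is processed before a start at T):
07:00 start A → 1
07:35 end A → 0
10:20 start B → 1
11:05 start D → 2
11:20 start C → 3
11:30 end B → 2
11:30 start G → 3
12:00 end D → 2
12:40 end C → 1
13:10 end G → 0
15:20 start E → 1
16:35 end E → 0
18:45 start F → 1
19:50 end F → 0
Peak is 3, at 11:20 (B, C, D).

3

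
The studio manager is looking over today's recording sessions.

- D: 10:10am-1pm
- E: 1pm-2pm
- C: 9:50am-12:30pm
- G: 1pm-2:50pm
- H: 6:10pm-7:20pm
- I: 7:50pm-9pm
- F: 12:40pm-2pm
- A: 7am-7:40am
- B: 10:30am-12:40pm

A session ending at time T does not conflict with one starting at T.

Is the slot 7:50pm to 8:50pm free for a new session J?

A: ends 7:40am at or before J starts 7:50pm → clear.
C: ends 12:30pm at or before J starts 7:50pm → clear.
D: ends 1pm at or before J starts 7:50pm → clear.
B: ends 12:40pm at or before J starts 7:50pm → clear.
F: ends 2pm at or before J starts 7:50pm → clear.
E: ends 2pm at or before J starts 7:50pm → clear.
G: ends 2:50pm at or before J starts 7:50pm → clear.
H: ends 7:20pm at or before J starts 7:50pm → clear.
I: starts 7:50pm before J ends 8:50pm, and ends 9pm after J starts 7:50pm → overlap.
J overlaps I.

No — it overlaps I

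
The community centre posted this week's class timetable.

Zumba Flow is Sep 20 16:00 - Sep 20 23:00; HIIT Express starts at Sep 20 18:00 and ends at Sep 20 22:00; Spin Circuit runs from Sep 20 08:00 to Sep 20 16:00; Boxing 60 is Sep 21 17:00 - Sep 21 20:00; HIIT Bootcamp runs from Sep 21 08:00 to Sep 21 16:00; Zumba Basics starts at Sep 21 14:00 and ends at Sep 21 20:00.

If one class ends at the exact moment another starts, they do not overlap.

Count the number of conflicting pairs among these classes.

Check each pair: they overlap iff neither finishes before the other starts.
Sorted by start: Spin Circuit, Zumba Flow, HIIT Express, HIIT Bootcamp, Zumba Basics, Boxing 60.
Zumba Flow starts exactly when Spin Circuit ends (back-to-back, no overlap), so Spin Circuit has no further overlaps.
HIIT Express starts before Zumba Flow ends → Zumba Flow and HIIT Express overlap.
HIIT Bootcamp starts after Zumba Flow ends, so Zumba Flow has no further overlaps.
HIIT Bootcamp starts after HIIT Express ends, so HIIT Express has no further overlaps.
Zumba Basics starts before HIIT Bootcamp ends → HIIT Bootcamp and Zumba Basics overlap.
Boxing 60 starts after HIIT Bootcamp ends.
Boxing 60 starts before Zumba Basics ends → Zumba Basics and Boxing 60 overlap.
Overlapping pairs: Boxing 60 & Zumba Basics, HIIT Bootcamp & Zumba Basics, HIIT Express & Zumba Flow — 3 in total.

3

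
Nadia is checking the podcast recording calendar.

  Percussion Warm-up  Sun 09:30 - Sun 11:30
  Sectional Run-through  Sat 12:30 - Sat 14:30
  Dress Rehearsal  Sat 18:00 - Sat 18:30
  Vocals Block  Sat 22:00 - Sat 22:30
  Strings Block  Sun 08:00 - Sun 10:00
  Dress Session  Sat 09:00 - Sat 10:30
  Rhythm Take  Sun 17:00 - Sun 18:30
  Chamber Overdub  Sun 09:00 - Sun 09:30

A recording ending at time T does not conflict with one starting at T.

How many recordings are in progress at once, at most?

Sort all start/end points and keep a running count:
Sat 09:00 start Dress Session → 1
Sat 10:30 end Dress Session → 0
Sat 12:30 start Sectional Run-through → 1
Sat 14:30 end Sectional Run-through → 0
Sat 18:00 start Dress Rehearsal → 1
Sat 18:30 end Dress Rehearsal → 0
Sat 22:00 start Vocals Block → 1
Sat 22:30 end Vocals Block → 0
Sun 08:00 start Strings Block → 1
Sun 09:00 start Chamber Overdub → 2
Sun 09:30 end Chamber Overdub → 1
Sun 09:30 start Percussion Warm-up → 2
Sun 10:00 end Strings Block → 1
Sun 11:30 end Percussion Warm-up → 0
Sun 17:00 start Rhythm Take → 1
Sun 18:30 end Rhythm Take → 0
Peak is 2, at Sun 09:00 (Chamber Overdub, Strings Block).

2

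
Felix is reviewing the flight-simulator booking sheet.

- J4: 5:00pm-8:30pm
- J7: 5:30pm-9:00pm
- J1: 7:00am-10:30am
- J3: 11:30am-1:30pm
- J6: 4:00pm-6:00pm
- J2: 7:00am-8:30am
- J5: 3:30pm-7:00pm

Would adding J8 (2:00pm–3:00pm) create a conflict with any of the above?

J1: ends 10:30am at or before J8 starts 2:00pm → clear.
J2: ends 8:30am at or before J8 starts 2:00pm → clear.
J3: ends 1:30pm at or before J8 starts 2:00pm → clear.
J5: starts 3:30pm at or after J8 ends 3:00pm → clear.
J6: starts 4:00pm at or after J8 ends 3:00pm → clear.
J4: starts 5:00pm at or after J8 ends 3:00pm → clear.
J7: starts 5:30pm at or after J8 ends 3:00pm → clear.

No — it doesn't clash with anything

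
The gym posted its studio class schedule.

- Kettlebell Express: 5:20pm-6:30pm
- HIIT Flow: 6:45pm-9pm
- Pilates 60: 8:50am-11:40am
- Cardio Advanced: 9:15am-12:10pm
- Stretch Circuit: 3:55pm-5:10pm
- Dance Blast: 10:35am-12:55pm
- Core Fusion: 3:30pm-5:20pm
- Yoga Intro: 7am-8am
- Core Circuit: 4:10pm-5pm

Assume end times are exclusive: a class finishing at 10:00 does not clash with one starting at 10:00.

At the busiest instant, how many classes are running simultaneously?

3

Sweep the timeline, counting +1 at each start and −1 at each end (ends before starts at a tie):
7am start Yoga Intro → 1
8am end Yoga Intro → 0
8:50am start Pilates 60 → 1
9:15am start Cardio Advanced → 2
10:35am start Dance Blast → 3
11:40am end Pilates 60 → 2
12:10pm end Cardio Advanced → 1
12:55pm end Dance Blast → 0
3:30pm start Core Fusion → 1
3:55pm start Stretch Circuit → 2
4:10pm start Core Circuit → 3
5pm end Core Circuit → 2
5:10pm end Stretch Circuit → 1
5:20pm end Core Fusion → 0
5:20pm start Kettlebell Express → 1
6:30pm end Kettlebell Express → 0
6:45pm start HIIT Flow → 1
9pm end HIIT Flow → 0
Peak is 3, at 10:35am (Cardio Advanced, Dance Blast, Pilates 60).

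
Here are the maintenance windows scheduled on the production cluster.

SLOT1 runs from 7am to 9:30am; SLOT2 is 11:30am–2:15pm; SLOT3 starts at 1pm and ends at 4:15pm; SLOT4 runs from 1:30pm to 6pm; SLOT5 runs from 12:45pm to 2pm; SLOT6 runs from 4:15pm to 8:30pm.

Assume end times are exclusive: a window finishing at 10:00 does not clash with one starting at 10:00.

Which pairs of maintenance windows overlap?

SLOT2 & SLOT3, SLOT2 & SLOT4, SLOT2 & SLOT5, SLOT3 & SLOT4, SLOT3 & SLOT5, SLOT4 & SLOT5, SLOT4 & SLOT6

Sorted by start: SLOT1, SLOT2, SLOT5, SLOT3, SLOT4, SLOT6.
SLOT2 starts after SLOT1 ends, so nothing later overlaps SLOT1 either.
SLOT5 starts before SLOT2 ends → SLOT2 and SLOT5 overlap.
SLOT3 starts before SLOT2 ends → SLOT2 and SLOT3 overlap.
SLOT4 starts before SLOT2 ends → SLOT2 and SLOT4 overlap.
SLOT6 starts after SLOT2 ends.
SLOT3 starts before SLOT5 ends → SLOT5 and SLOT3 overlap.
SLOT4 starts before SLOT5 ends → SLOT5 and SLOT4 overlap.
SLOT6 starts after SLOT5 ends.
SLOT4 starts before SLOT3 ends → SLOT3 and SLOT4 overlap.
SLOT6 starts exactly when SLOT3 ends (back-to-back, no overlap).
SLOT6 starts before SLOT4 ends → SLOT4 and SLOT6 overlap.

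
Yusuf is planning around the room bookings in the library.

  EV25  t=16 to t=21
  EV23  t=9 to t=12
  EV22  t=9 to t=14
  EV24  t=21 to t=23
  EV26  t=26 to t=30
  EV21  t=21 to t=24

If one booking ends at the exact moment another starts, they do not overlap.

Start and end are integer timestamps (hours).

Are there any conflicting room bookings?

Two intervals overlap when each starts before the other ends.
Sorted by start: EV22, EV23, EV25, EV21, EV24, EV26.
EV23 starts before EV22 ends → EV22 and EV23 overlap.
That's a conflict, so the schedule is not conflict-free.

Yes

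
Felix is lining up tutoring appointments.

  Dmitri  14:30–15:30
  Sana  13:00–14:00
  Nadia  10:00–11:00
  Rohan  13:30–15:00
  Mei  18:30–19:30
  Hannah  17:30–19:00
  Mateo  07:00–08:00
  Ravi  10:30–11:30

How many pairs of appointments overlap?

4

Sorted by start: Mateo, Nadia, Ravi, Sana, Rohan, Dmitri, Hannah, Mei.
Nadia starts after Mateo ends; Mateo is clear from here.
Ravi starts before Nadia ends → Nadia and Ravi overlap.
Sana starts after Nadia ends; Nadia is clear from here.
Sana starts after Ravi ends; Ravi is clear from here.
Rohan starts before Sana ends → Sana and Rohan overlap.
Dmitri starts after Sana ends; Sana is clear from here.
Dmitri starts before Rohan ends → Rohan and Dmitri overlap.
Hannah starts after Rohan ends; Rohan is clear from here.
Hannah starts after Dmitri ends; Dmitri is clear from here.
Mei starts before Hannah ends → Hannah and Mei overlap.
Overlapping pairs: Dmitri & Rohan, Hannah & Mei, Nadia & Ravi, Rohan & Sana — 4 in total.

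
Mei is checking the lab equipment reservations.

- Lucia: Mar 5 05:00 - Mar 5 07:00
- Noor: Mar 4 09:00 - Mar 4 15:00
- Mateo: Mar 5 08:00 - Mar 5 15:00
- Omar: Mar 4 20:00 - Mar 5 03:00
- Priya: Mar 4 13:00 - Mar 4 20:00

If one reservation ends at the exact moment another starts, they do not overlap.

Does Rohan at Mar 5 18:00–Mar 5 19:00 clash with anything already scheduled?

No — it doesn't clash with anything

Noor: ends Mar 4 15:00 at or before Rohan starts Mar 5 18:00 → clear.
Priya: ends Mar 4 20:00 at or before Rohan starts Mar 5 18:00 → clear.
Omar: ends Mar 5 03:00 at or before Rohan starts Mar 5 18:00 → clear.
Lucia: ends Mar 5 07:00 at or before Rohan starts Mar 5 18:00 → clear.
Mateo: ends Mar 5 15:00 at or before Rohan starts Mar 5 18:00 → clear.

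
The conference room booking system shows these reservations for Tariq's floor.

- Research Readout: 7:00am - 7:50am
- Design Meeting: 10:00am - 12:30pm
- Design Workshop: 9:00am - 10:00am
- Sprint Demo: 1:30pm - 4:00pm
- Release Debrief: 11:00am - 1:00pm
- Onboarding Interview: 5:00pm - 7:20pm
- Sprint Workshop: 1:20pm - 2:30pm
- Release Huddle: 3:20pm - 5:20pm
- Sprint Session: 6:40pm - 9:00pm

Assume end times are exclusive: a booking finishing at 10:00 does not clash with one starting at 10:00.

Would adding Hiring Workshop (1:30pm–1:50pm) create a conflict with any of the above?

Yes — it overlaps Sprint Demo, Sprint Workshop

Research Readout: ends 7:50am at or before Hiring Workshop starts 1:30pm → clear.
Design Workshop: ends 10:00am at or before Hiring Workshop starts 1:30pm → clear.
Design Meeting: ends 12:30pm at or before Hiring Workshop starts 1:30pm → clear.
Release Debrief: ends 1:00pm at or before Hiring Workshop starts 1:30pm → clear.
Sprint Workshop: starts 1:20pm before Hiring Workshop ends 1:50pm, and ends 2:30pm after Hiring Workshop starts 1:30pm → overlap.
Sprint Demo: starts 1:30pm before Hiring Workshop ends 1:50pm, and ends 4:00pm after Hiring Workshop starts 1:30pm → overlap.
Release Huddle: starts 3:20pm at or after Hiring Workshop ends 1:50pm → clear.
Onboarding Interview: starts 5:00pm at or after Hiring Workshop ends 1:50pm → clear.
Sprint Session: starts 6:40pm at or after Hiring Workshop ends 1:50pm → clear.
Hiring Workshop overlaps Sprint Demo, Sprint Workshop.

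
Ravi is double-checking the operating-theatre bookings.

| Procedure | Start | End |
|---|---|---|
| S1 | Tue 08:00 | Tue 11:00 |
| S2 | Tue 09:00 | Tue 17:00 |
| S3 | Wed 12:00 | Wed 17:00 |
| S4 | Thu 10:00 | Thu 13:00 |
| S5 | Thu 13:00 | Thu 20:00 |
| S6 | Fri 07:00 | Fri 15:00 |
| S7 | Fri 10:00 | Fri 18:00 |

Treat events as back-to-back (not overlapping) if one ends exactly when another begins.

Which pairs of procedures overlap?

S1 & S2, S6 & S7

Two intervals overlap when each starts before the other ends.
Sorted by start: S1, S2, S3, S4, S5, S6, S7.
S2 starts before S1 ends → S1 and S2 overlap.
S3 starts after S1 ends — done with S1.
S3 starts after S2 ends — done with S2.
S4 starts after S3 ends — done with S3.
S5 starts exactly when S4 ends (back-to-back, no overlap) — done with S4.
S6 starts after S5 ends — done with S5.
S7 starts before S6 ends → S6 and S7 overlap.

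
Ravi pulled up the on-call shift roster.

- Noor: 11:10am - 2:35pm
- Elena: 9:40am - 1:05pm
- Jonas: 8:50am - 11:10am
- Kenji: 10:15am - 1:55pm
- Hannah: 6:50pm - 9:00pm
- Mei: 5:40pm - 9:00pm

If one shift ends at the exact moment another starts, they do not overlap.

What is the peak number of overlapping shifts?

Walk through starts and ends in time order (an end at T is processed before a start at T):
8:50am start Jonas → 1
9:40am start Elena → 2
10:15am start Kenji → 3
11:10am end Jonas → 2
11:10am start Noor → 3
1:05pm end Elena → 2
1:55pm end Kenji → 1
2:35pm end Noor → 0
5:40pm start Mei → 1
6:50pm start Hannah → 2
9:00pm end Hannah → 1
9:00pm end Mei → 0
Peak is 3, at 10:15am (Elena, Jonas, Kenji).

3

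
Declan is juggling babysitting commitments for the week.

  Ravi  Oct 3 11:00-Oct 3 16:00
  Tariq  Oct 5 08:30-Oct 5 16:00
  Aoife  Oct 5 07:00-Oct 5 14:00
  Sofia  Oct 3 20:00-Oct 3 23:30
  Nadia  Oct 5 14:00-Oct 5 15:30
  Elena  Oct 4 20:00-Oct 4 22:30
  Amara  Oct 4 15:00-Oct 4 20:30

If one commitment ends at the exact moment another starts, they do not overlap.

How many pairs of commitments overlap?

Sorted by start: Ravi, Sofia, Amara, Elena, Aoife, Tariq, Nadia.
Sofia starts after Ravi ends; Ravi is clear from here.
Amara starts after Sofia ends; Sofia is clear from here.
Elena starts before Amara ends → Amara and Elena overlap.
Aoife starts after Amara ends; Amara is clear from here.
Aoife starts after Elena ends; Elena is clear from here.
Tariq starts before Aoife ends → Aoife and Tariq overlap.
Nadia starts exactly when Aoife ends (back-to-back, no overlap).
Nadia starts before Tariq ends → Tariq and Nadia overlap.
Overlapping pairs: Amara & Elena, Aoife & Tariq, Nadia & Tariq — 3 in total.

3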